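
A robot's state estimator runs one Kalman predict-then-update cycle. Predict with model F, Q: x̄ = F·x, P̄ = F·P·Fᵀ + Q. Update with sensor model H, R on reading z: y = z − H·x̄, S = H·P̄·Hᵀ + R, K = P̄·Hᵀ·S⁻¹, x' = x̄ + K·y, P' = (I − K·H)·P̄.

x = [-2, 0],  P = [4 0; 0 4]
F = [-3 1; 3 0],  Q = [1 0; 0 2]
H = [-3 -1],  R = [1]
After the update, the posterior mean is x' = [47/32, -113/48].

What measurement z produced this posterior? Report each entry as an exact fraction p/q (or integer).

x̄ = F·x = [6, -6]
P̄ = F·P·Fᵀ + Q = [41 -36; -36 38]
S = H·P̄·Hᵀ + R = [192]
K = P̄·Hᵀ·S⁻¹ = [-29/64; 35/96]
x' − x̄ = [-145/32, 175/48] = K·y
y = (KᵀK)⁻¹·Kᵀ·(x' − x̄) = [10]
z = y + H·x̄ = [10] + [-12] = [-2]

z = [-2]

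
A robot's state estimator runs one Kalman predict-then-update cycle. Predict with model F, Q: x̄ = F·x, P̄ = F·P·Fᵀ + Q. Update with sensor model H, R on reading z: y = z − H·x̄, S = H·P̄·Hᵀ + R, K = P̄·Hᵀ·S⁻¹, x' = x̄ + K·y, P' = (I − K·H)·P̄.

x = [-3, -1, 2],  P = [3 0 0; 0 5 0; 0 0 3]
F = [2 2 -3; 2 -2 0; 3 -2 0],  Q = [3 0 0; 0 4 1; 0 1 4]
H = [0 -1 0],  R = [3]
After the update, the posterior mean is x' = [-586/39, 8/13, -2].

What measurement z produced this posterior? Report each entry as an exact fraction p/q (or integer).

z = [-1]

x̄ = F·x = [-14, -4, -7]
P̄ = F·P·Fᵀ + Q = [62 -8 -2; -8 36 39; -2 39 51]
S = H·P̄·Hᵀ + R = [39]
K = P̄·Hᵀ·S⁻¹ = [8/39; -12/13; -1]
x' − x̄ = [-40/39, 60/13, 5] = K·y
y = (KᵀK)⁻¹·Kᵀ·(x' − x̄) = [-5]
z = y + H·x̄ = [-5] + [4] = [-1]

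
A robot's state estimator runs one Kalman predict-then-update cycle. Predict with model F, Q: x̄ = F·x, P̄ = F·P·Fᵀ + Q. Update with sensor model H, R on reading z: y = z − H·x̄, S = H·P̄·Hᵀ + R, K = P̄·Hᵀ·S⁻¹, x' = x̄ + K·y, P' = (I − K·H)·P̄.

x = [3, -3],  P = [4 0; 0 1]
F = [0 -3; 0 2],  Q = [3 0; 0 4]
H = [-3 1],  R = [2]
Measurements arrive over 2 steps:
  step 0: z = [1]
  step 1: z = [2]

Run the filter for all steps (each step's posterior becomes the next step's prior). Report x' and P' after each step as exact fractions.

step 0: x̄ = F·x = [9, -6]
step 0: P̄ = F·P·Fᵀ + Q = [12 -6; -6 8]
step 0: y = z − H·x̄ = [34]
step 0: S = H·P̄·Hᵀ + R = [154]
step 0: K = P̄·Hᵀ·S⁻¹ = [-3/11; 13/77]
step 0: x' = x̄ + K·y = [-3/11, -20/77]
step 0: P' = (I − K·H)·P̄ = [6/11 12/11; 12/11 278/77]
step 1: x̄ = F·x = [60/77, -40/77]
step 1: P̄ = F·P·Fᵀ + Q = [2733/77 -1668/77; -1668/77 1420/77]
step 1: y = z − H·x̄ = [34/7]
step 1: S = H·P̄·Hᵀ + R = [3289/7]
step 1: K = P̄·Hᵀ·S⁻¹ = [-3/11; 584/3289]
step 1: x' = x̄ + K·y = [-6/11, 1128/3289]
step 1: P' = (I − K·H)·P̄ = [6/11 12/11; 12/11 11932/3289]

step 0: x' = [-3/11, -20/77], P' = [6/11 12/11; 12/11 278/77]
step 1: x' = [-6/11, 1128/3289], P' = [6/11 12/11; 12/11 11932/3289]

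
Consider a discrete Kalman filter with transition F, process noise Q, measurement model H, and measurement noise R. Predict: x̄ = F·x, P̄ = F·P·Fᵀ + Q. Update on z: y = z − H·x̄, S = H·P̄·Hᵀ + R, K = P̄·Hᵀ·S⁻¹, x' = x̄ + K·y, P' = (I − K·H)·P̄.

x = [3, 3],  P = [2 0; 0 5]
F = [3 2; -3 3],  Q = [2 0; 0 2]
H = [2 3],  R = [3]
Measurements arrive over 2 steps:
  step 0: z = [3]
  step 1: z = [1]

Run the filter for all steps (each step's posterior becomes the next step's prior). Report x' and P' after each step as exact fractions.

step 0: x' = [2562/223, -5913/892], P' = [5556/223 -3675/223; -3675/223 10019/892]
step 1: x' = [2760169/613139, -1657434/613139], P' = [26281362/3065695 -17941962/3065695; -17941962/3065695 13263017/3065695]

step 0: x̄ = F·x = [15, 0]
step 0: P̄ = F·P·Fᵀ + Q = [40 12; 12 65]
step 0: y = z − H·x̄ = [-27]
step 0: S = H·P̄·Hᵀ + R = [892]
step 0: K = P̄·Hᵀ·S⁻¹ = [29/223; 219/892]
step 0: x' = x̄ + K·y = [2562/223, -5913/892]
step 0: P' = (I − K·H)·P̄ = [5556/223 -3675/223; -3675/223 10019/892]
step 1: x̄ = F·x = [9459/446, -48483/892]
step 1: P̄ = F·P·Fᵀ + Q = [16369/223 -92001/446; -92001/446 556571/892]
step 1: y = z − H·x̄ = [108505/892]
step 1: S = H·P̄·Hᵀ + R = [3065695/892]
step 1: K = P̄·Hᵀ·S⁻¹ = [-421054/3065695; 1301709/3065695]
step 1: x' = x̄ + K·y = [2760169/613139, -1657434/613139]
step 1: P' = (I − K·H)·P̄ = [26281362/3065695 -17941962/3065695; -17941962/3065695 13263017/3065695]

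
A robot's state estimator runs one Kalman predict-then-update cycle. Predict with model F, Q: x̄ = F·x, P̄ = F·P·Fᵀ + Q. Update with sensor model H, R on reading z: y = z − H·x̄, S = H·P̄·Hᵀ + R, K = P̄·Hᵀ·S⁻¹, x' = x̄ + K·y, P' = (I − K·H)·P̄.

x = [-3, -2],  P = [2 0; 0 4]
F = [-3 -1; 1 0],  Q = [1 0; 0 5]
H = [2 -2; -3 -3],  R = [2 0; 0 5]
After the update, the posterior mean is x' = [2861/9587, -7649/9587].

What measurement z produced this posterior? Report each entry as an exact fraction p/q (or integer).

z = [2, 2]

x̄ = F·x = [11, -3]
P̄ = F·P·Fᵀ + Q = [23 -6; -6 7]
S = H·P̄·Hᵀ + R = [170 -96; -96 167]
K = P̄·Hᵀ·S⁻¹ = [2395/9587 -1551/9587; -2315/9587 -1503/9587]
x' − x̄ = [-102596/9587, 21112/9587] = K·y
y = (KᵀK)⁻¹·Kᵀ·(x' − x̄) = [-26, 26]
z = y + H·x̄ = [-26, 26] + [28, -24] = [2, 2]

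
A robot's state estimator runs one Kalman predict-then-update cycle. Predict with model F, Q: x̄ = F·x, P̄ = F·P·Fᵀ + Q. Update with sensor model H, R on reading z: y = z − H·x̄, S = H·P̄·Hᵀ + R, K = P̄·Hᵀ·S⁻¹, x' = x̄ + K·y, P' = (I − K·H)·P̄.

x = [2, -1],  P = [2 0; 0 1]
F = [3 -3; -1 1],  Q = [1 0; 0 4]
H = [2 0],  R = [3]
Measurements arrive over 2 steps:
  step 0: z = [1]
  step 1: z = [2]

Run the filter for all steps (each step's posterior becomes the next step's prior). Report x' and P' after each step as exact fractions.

step 0: x̄ = F·x = [9, -3]
step 0: P̄ = F·P·Fᵀ + Q = [28 -9; -9 7]
step 0: y = z − H·x̄ = [-17]
step 0: S = H·P̄·Hᵀ + R = [115]
step 0: K = P̄·Hᵀ·S⁻¹ = [56/115; -18/115]
step 0: x' = x̄ + K·y = [83/115, -39/115]
step 0: P' = (I − K·H)·P̄ = [84/115 -27/115; -27/115 481/115]
step 1: x̄ = F·x = [366/115, -122/115]
step 1: P̄ = F·P·Fᵀ + Q = [5686/115 -1857/115; -1857/115 1079/115]
step 1: y = z − H·x̄ = [-502/115]
step 1: S = H·P̄·Hᵀ + R = [23089/115]
step 1: K = P̄·Hᵀ·S⁻¹ = [11372/23089; -3714/23089]
step 1: x' = x̄ + K·y = [23842/23089, -8282/23089]
step 1: P' = (I − K·H)·P̄ = [17058/23089 -5571/23089; -5571/23089 96689/23089]

step 0: x' = [83/115, -39/115], P' = [84/115 -27/115; -27/115 481/115]
step 1: x' = [23842/23089, -8282/23089], P' = [17058/23089 -5571/23089; -5571/23089 96689/23089]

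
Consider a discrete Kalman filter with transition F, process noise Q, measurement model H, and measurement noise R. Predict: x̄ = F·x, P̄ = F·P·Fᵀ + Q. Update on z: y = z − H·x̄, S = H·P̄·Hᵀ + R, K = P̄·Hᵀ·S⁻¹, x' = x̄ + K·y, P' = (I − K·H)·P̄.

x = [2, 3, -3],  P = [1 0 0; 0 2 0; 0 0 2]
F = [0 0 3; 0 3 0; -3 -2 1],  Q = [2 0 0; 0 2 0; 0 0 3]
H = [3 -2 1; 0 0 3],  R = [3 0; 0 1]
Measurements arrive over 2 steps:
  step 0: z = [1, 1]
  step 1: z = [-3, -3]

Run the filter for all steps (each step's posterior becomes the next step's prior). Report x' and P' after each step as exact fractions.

step 0: x' = [-5375/12189, -32293/36567, 10435/36567], P' = [22348/4063 95392/12189 -670/12189; 95392/12189 433868/36567 -1100/36567; -670/12189 -1100/36567 4022/36567]
step 1: x' = [248056157/1002727443, 1256255585/1002727443, -1020318917/1002727443], P' = [538695372/334242481 714585148/334242481 -15500824/334242481; 714585148/334242481 1172580502/334242481 -7891852/334242481; -15500824/334242481 -7891852/334242481 36580237/334242481]

step 0: x̄ = F·x = [-9, 9, -15]
step 0: P̄ = F·P·Fᵀ + Q = [20 0 6; 0 20 -12; 6 -12 22]
step 0: y = z − H·x̄ = [61, 46]
step 0: S = H·P̄·Hᵀ + R = [369 192; 192 199]
step 0: K = P̄·Hᵀ·S⁻¹ = [3226/12189 -670/4063; -3436/36567 -1100/12189; 64/36567 4022/12189]
step 0: x' = x̄ + K·y = [-5375/12189, -32293/36567, 10435/36567]
step 0: P' = (I − K·H)·P̄ = [22348/4063 95392/12189 -670/12189; 95392/12189 433868/36567 -1100/36567; -670/12189 -1100/36567 4022/36567]
step 1: x̄ = F·x = [10435/12189, -32293/12189, 41132/12189]
step 1: P̄ = F·P·Fᵀ + Q = [12148/4063 -1100/4063 4084/4063; -1100/4063 441994/4063 -575788/4063; 4084/4063 -575788/4063 789995/4063]
step 1: y = z − H·x̄ = [-173590/12189, -53321/4063]
step 1: S = H·P̄·Hᵀ + R = [5020348/4063 5861469/4063; 5861469/4063 7114018/4063]
step 1: K = P̄·Hᵀ·S⁻¹ = [57138332/334242481 -46502472/334242481; -69765804/334242481 -23675556/334242481; 1953823/334242481 109740711/334242481]
step 1: x' = x̄ + K·y = [248056157/1002727443, 1256255585/1002727443, -1020318917/1002727443]
step 1: P' = (I − K·H)·P̄ = [538695372/334242481 714585148/334242481 -15500824/334242481; 714585148/334242481 1172580502/334242481 -7891852/334242481; -15500824/334242481 -7891852/334242481 36580237/334242481]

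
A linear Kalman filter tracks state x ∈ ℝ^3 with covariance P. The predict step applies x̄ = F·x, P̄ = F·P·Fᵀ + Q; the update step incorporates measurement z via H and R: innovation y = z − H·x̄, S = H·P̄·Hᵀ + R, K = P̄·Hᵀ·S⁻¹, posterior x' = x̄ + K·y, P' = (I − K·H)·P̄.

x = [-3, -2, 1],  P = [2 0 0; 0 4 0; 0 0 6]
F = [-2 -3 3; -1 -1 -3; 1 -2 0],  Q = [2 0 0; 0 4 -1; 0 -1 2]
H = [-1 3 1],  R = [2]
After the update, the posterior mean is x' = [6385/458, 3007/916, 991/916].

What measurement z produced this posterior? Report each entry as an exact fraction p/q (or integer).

x̄ = F·x = [15, 2, 1]
P̄ = F·P·Fᵀ + Q = [100 -38 20; -38 64 5; 20 5 20]
S = H·P̄·Hᵀ + R = [916]
K = P̄·Hᵀ·S⁻¹ = [-97/458; 235/916; 15/916]
x' − x̄ = [-485/458, 1175/916, 75/916] = K·y
y = (KᵀK)⁻¹·Kᵀ·(x' − x̄) = [5]
z = y + H·x̄ = [5] + [-8] = [-3]

z = [-3]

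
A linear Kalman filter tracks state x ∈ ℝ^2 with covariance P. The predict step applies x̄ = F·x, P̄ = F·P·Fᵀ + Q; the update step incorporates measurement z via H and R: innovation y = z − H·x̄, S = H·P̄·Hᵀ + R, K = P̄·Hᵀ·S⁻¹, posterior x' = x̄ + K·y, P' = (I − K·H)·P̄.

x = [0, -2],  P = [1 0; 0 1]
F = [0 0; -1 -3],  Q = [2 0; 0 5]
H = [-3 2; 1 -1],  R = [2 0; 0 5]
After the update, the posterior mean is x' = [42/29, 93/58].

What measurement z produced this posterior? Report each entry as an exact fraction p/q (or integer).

x̄ = F·x = [0, 6]
P̄ = F·P·Fᵀ + Q = [2 0; 0 15]
S = H·P̄·Hᵀ + R = [80 -36; -36 22]
K = P̄·Hᵀ·S⁻¹ = [-15/116 -7/58; 15/58 -15/58]
x' − x̄ = [42/29, -255/58] = K·y
y = (KᵀK)⁻¹·Kᵀ·(x' − x̄) = [-14, 3]
z = y + H·x̄ = [-14, 3] + [12, -6] = [-2, -3]

z = [-2, -3]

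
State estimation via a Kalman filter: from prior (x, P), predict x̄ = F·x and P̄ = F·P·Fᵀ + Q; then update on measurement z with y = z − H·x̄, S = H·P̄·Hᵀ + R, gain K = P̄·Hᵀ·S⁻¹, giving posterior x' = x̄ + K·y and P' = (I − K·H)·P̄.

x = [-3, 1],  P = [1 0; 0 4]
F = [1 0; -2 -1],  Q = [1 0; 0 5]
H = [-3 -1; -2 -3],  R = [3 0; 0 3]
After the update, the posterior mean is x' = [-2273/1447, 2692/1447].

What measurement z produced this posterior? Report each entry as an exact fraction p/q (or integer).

x̄ = F·x = [-3, 5]
P̄ = F·P·Fᵀ + Q = [2 -2; -2 13]
S = H·P̄·Hᵀ + R = [22 29; 29 104]
K = P̄·Hᵀ·S⁻¹ = [-474/1447 160/1447; 287/1447 -567/1447]
x' − x̄ = [2068/1447, -4543/1447] = K·y
y = (KᵀK)⁻¹·Kᵀ·(x' − x̄) = [-2, 7]
z = y + H·x̄ = [-2, 7] + [4, -9] = [2, -2]

z = [2, -2]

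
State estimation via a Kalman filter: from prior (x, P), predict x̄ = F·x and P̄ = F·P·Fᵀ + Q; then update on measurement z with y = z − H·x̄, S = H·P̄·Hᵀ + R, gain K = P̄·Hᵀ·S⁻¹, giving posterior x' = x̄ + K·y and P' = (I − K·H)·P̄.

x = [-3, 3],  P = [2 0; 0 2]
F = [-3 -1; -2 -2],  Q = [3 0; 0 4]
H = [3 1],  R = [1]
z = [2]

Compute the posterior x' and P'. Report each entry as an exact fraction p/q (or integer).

x' = [146/81, -272/81]
P' = [227/324 -149/81; -149/81 464/81]

x̄ = F·x = [6, 0]
P̄ = F·P·Fᵀ + Q = [23 16; 16 20]
y = z − H·x̄ = [-16]
S = H·P̄·Hᵀ + R = [324]
K = P̄·Hᵀ·S⁻¹ = [85/324; 17/81]
x' = x̄ + K·y = [146/81, -272/81]
P' = (I − K·H)·P̄ = [227/324 -149/81; -149/81 464/81]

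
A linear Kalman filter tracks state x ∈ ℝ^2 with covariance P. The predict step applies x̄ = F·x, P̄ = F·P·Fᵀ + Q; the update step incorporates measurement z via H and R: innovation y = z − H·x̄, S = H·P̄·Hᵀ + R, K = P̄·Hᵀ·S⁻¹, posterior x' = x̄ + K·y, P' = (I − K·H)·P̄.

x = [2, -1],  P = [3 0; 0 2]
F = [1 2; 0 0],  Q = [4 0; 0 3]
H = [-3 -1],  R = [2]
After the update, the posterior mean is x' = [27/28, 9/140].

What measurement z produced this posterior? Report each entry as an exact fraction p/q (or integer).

x̄ = F·x = [0, 0]
P̄ = F·P·Fᵀ + Q = [15 0; 0 3]
S = H·P̄·Hᵀ + R = [140]
K = P̄·Hᵀ·S⁻¹ = [-9/28; -3/140]
x' − x̄ = [27/28, 9/140] = K·y
y = (KᵀK)⁻¹·Kᵀ·(x' − x̄) = [-3]
z = y + H·x̄ = [-3] + [0] = [-3]

z = [-3]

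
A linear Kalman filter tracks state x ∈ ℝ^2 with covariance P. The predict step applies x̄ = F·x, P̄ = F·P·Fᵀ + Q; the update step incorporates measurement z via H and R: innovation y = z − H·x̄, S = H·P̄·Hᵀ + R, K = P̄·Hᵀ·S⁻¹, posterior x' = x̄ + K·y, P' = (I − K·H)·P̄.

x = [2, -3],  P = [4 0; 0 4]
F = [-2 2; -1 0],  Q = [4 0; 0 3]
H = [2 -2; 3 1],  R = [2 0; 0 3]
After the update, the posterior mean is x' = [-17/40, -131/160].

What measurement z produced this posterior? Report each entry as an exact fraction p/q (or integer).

x̄ = F·x = [-10, -2]
P̄ = F·P·Fᵀ + Q = [36 8; 8 7]
S = H·P̄·Hᵀ + R = [110 170; 170 382]
K = P̄·Hᵀ·S⁻¹ = [209/1640 81/328; -2253/6560 307/1312]
x' − x̄ = [383/40, 189/160] = K·y
y = (KᵀK)⁻¹·Kᵀ·(x' − x̄) = [17, 30]
z = y + H·x̄ = [17, 30] + [-16, -32] = [1, -2]

z = [1, -2]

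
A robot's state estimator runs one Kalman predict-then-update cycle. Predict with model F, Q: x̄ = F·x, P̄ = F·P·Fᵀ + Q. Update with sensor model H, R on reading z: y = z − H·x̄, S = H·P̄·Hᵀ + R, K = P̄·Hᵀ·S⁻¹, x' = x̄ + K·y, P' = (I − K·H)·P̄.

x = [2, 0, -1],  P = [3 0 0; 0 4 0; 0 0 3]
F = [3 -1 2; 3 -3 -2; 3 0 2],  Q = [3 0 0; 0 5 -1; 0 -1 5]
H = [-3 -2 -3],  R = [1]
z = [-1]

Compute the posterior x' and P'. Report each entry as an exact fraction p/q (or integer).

x̄ = F·x = [4, 8, 4]
P̄ = F·P·Fᵀ + Q = [46 27 39; 27 80 14; 39 14 44]
y = z − H·x̄ = [39]
S = H·P̄·Hᵀ + R = [2325]
K = P̄·Hᵀ·S⁻¹ = [-103/775; -283/2325; -277/2325]
x' = x̄ + K·y = [-917/775, 2521/775, -501/775]
P' = (I − K·H)·P̄ = [3823/775 -8224/775 1694/775; -8224/775 105911/2325 -45841/2325; 1694/775 -45841/2325 25571/2325]

x' = [-917/775, 2521/775, -501/775]
P' = [3823/775 -8224/775 1694/775; -8224/775 105911/2325 -45841/2325; 1694/775 -45841/2325 25571/2325]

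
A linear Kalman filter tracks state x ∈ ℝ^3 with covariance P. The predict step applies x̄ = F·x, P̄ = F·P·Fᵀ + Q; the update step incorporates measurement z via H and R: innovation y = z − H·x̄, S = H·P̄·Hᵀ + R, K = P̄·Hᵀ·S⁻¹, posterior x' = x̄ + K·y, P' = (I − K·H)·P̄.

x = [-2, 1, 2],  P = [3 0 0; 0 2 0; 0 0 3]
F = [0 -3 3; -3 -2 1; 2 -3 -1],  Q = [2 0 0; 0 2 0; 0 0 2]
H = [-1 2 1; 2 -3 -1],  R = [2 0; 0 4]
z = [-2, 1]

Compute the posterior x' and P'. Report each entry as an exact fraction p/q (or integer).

x' = [6789/1735, 8882/1735, -2911/347]
P' = [40733/1735 30589/1735 -3233/347; 30589/1735 28317/1735 -4829/347; -3233/347 -4829/347 7117/347]

x̄ = F·x = [3, 6, -9]
P̄ = F·P·Fᵀ + Q = [47 21 9; 21 40 -9; 9 -9 35]
y = z − H·x̄ = [-2, 4]
S = H·P̄·Hᵀ + R = [106 -150; -150 245]
K = P̄·Hᵀ·S⁻¹ = [428/347 1466/1735; 190/347 93/1735; 346/347 226/347]
x' = x̄ + K·y = [6789/1735, 8882/1735, -2911/347]
P' = (I − K·H)·P̄ = [40733/1735 30589/1735 -3233/347; 30589/1735 28317/1735 -4829/347; -3233/347 -4829/347 7117/347]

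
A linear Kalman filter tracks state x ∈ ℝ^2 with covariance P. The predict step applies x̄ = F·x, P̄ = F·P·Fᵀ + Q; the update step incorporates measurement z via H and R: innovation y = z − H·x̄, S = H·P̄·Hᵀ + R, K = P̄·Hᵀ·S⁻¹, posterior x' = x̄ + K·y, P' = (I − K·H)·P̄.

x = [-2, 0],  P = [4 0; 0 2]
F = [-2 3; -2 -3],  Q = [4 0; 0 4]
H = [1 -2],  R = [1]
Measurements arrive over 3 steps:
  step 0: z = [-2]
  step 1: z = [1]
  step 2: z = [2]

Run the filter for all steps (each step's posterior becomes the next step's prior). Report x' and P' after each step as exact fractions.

step 0: x̄ = F·x = [4, 4]
step 0: P̄ = F·P·Fᵀ + Q = [38 -2; -2 38]
step 0: y = z − H·x̄ = [2]
step 0: S = H·P̄·Hᵀ + R = [199]
step 0: K = P̄·Hᵀ·S⁻¹ = [42/199; -78/199]
step 0: x' = x̄ + K·y = [880/199, 640/199]
step 0: P' = (I − K·H)·P̄ = [5798/199 2878/199; 2878/199 1478/199]
step 1: x̄ = F·x = [160/199, -3680/199]
step 1: P̄ = F·P·Fᵀ + Q = [2754/199 9890/199; 9890/199 71826/199]
step 1: y = z − H·x̄ = [-7321/199]
step 1: S = H·P̄·Hᵀ + R = [250697/199]
step 1: K = P̄·Hᵀ·S⁻¹ = [-17026/250697; -133762/250697]
step 1: x' = x̄ + K·y = [827934/250697, 284958/250697]
step 1: P' = (I − K·H)·P̄ = [2012738/250697 1014882/250697; 1014882/250697 574322/250697]
step 2: x̄ = F·x = [-800994/250697, -2510742/250697]
step 2: P̄ = F·P·Fᵀ + Q = [2044054/250697 2882054/250697; 2882054/250697 26401222/250697]
step 2: y = z − H·x̄ = [-3719096/250697]
step 2: S = H·P̄·Hᵀ + R = [96371423/250697]
step 2: K = P̄·Hᵀ·S⁻¹ = [-3720054/96371423; -49920390/96371423]
step 2: x' = x̄ + K·y = [-252726174/96371423, -224594058/96371423]
step 2: P' = (I − K·H)·P̄ = [730561558/96371423 367140806/96371423; 367140806/96371423 208530598/96371423]

step 0: x' = [880/199, 640/199], P' = [5798/199 2878/199; 2878/199 1478/199]
step 1: x' = [827934/250697, 284958/250697], P' = [2012738/250697 1014882/250697; 1014882/250697 574322/250697]
step 2: x' = [-252726174/96371423, -224594058/96371423], P' = [730561558/96371423 367140806/96371423; 367140806/96371423 208530598/96371423]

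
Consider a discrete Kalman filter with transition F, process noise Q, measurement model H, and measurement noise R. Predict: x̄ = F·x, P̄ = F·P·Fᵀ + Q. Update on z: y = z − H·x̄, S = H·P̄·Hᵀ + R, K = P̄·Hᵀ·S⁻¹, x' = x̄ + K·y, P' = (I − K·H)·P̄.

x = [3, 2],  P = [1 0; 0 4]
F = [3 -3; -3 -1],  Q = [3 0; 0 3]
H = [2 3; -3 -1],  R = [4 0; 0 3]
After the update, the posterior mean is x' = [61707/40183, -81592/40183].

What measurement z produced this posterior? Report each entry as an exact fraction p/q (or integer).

z = [-2, -2]

x̄ = F·x = [3, -11]
P̄ = F·P·Fᵀ + Q = [48 3; 3 16]
S = H·P̄·Hᵀ + R = [376 -369; -369 469]
K = P̄·Hᵀ·S⁻¹ = [-4998/40183 -16527/40183; 16101/40183 10526/40183]
x' − x̄ = [-58842/40183, 360421/40183] = K·y
y = (KᵀK)⁻¹·Kᵀ·(x' − x̄) = [25, -4]
z = y + H·x̄ = [25, -4] + [-27, 2] = [-2, -2]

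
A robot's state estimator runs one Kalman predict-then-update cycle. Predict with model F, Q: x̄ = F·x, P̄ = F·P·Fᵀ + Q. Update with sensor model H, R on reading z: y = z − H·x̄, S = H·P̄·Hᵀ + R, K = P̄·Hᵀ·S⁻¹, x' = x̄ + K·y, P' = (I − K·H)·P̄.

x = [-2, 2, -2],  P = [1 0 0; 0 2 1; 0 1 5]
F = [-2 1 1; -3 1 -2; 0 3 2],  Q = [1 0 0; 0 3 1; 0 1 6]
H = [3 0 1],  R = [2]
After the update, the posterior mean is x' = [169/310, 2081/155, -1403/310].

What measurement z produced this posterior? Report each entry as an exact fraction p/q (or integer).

z = [-3]

x̄ = F·x = [4, 12, 2]
P̄ = F·P·Fᵀ + Q = [14 -3 21; -3 30 -17; 21 -17 56]
S = H·P̄·Hᵀ + R = [310]
K = P̄·Hᵀ·S⁻¹ = [63/310; -13/155; 119/310]
x' − x̄ = [-1071/310, 221/155, -2023/310] = K·y
y = (KᵀK)⁻¹·Kᵀ·(x' − x̄) = [-17]
z = y + H·x̄ = [-17] + [14] = [-3]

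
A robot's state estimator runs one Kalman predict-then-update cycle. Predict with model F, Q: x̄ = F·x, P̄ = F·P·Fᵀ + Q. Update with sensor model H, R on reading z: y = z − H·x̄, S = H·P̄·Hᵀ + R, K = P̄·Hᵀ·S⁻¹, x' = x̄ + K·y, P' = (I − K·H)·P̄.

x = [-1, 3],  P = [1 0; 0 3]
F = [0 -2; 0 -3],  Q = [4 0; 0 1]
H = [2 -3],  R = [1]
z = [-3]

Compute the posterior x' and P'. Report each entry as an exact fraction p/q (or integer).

x̄ = F·x = [-6, -9]
P̄ = F·P·Fᵀ + Q = [16 18; 18 28]
y = z − H·x̄ = [-18]
S = H·P̄·Hᵀ + R = [101]
K = P̄·Hᵀ·S⁻¹ = [-22/101; -48/101]
x' = x̄ + K·y = [-210/101, -45/101]
P' = (I − K·H)·P̄ = [1132/101 762/101; 762/101 524/101]

x' = [-210/101, -45/101]
P' = [1132/101 762/101; 762/101 524/101]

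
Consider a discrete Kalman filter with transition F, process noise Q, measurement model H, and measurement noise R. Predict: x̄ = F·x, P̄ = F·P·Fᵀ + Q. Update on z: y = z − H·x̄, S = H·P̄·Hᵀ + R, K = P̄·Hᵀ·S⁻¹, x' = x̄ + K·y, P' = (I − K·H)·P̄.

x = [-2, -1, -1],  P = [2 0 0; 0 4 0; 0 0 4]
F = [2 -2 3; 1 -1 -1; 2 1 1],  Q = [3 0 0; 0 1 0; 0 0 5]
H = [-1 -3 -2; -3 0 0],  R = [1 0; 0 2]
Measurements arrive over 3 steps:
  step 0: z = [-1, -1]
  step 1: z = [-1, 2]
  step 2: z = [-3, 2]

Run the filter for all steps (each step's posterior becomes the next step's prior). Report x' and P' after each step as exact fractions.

step 0: x' = [12319/36211, 75825/36211, -103308/36211], P' = [7992/36211 -2175/36211 -690/36211; -2175/36211 441017/72422 -326119/36211; -690/36211 -326119/36211 493149/36211]
step 1: x' = [-246211318/362001849, 58851295/362001849, 219047716/362001849], P' = [400045271/1810009245 -79547108/1810009245 -76299578/1810009245; -79547108/1810009245 1677787289/1810009245 -2356747501/1810009245; -76299578/1810009245 -2356747501/1810009245 3832766819/1810009245]
step 2: x' = [-87091496107/141579339640, -336140031137/1840531415320, 3633067702293/1840531415320], P' = [124545781783/566317358560 -24278824879/566317358560 -24395504949/566317358560; -24278824879/566317358560 6799616045531/7362125661280 -9554452808359/7362125661280; -24395504949/566317358560 -9554452808359/7362125661280 15547448464131/7362125661280]

step 0: x̄ = F·x = [-5, 0, -6]
step 0: P̄ = F·P·Fᵀ + Q = [63 0 12; 0 11 -4; 12 -4 21]
step 0: y = z − H·x̄ = [-18, -16]
step 0: S = H·P̄·Hᵀ + R = [247 261; 261 569]
step 0: K = P̄·Hᵀ·S⁻¹ = [-87/36211 -11988/36211; -14225/72422 6525/72422; -7251/36211 1035/36211]
step 0: x' = x̄ + K·y = [12319/36211, 75825/36211, -103308/36211]
step 0: P' = (I − K·H)·P̄ = [7992/36211 -2175/36211 -690/36211; -2175/36211 441017/72422 -326119/36211; -690/36211 -326119/36211 493149/36211]
step 1: x̄ = F·x = [-436936/36211, 5686/5173, -2845/36211]
step 1: P̄ = F·P·Fᵀ + Q = [9383524/36211 -98331/5173 743109/36211; -98331/5173 4545/1478 -12163/10346; 743109/36211 -12163/10346 525965/72422]
step 1: y = z − H·x̄ = [-359431/36211, -1238386/36211]
step 1: S = H·P̄·Hᵀ + R = [19611051/72422 26414373/36211; 26414373/36211 84524138/36211]
step 1: K = P̄·Hᵀ·S⁻¹ = [-8804791/1810009245 -400045271/1206672830; -240319757/1810009245 39773554/603336415; -518991557/1810009245 38149789/603336415]
step 1: x' = x̄ + K·y = [-246211318/362001849, 58851295/362001849, 219047716/362001849]
step 1: P' = (I − K·H)·P̄ = [400045271/1810009245 -79547108/1810009245 -76299578/1810009245; -79547108/1810009245 1677787289/1810009245 -2356747501/1810009245; -76299578/1810009245 -2356747501/1810009245 3832766819/1810009245]
step 2: x̄ = F·x = [47017922/362001849, -174703443/120667283, -71507875/120667283]
step 2: P̄ = F·P·Fᵀ + Q = [76238011286/1810009245 -1581332994/603336415 2311619018/603336415; -1581332994/603336415 1106268998/603336415 52959374/603336415; 2311619018/603336415 52959374/603336415 3607966557/603336415]
step 2: y = z − H·x̄ = [-3040365862/362001849, 288352488/120667283]
step 2: S = H·P̄·Hᵀ + R = [152394853949/1810009245 75875728448/603336415; 75875728448/603336415 229920706688/603336415]
step 2: K = P̄·Hᵀ·S⁻¹ = [-91196789/17697417455 -373637345349/1132634717120; -30447431139/230066426915 72836474637/1132634717120; -66074904339/230066426915 73186514847/1132634717120]
step 2: x' = x̄ + K·y = [-87091496107/141579339640, -336140031137/1840531415320, 3633067702293/1840531415320]
step 2: P' = (I − K·H)·P̄ = [124545781783/566317358560 -24278824879/566317358560 -24395504949/566317358560; -24278824879/566317358560 6799616045531/7362125661280 -9554452808359/7362125661280; -24395504949/566317358560 -9554452808359/7362125661280 15547448464131/7362125661280]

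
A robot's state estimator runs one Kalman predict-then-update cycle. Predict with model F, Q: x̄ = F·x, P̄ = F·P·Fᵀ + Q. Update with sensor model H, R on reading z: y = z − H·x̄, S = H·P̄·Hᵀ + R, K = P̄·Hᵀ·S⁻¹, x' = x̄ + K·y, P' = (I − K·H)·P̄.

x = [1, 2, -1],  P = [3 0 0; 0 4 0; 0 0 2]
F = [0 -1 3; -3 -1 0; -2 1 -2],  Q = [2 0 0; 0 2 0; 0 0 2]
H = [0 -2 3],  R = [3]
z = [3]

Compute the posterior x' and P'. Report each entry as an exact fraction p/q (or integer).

x̄ = F·x = [-5, -5, 2]
P̄ = F·P·Fᵀ + Q = [24 4 -16; 4 33 14; -16 14 26]
y = z − H·x̄ = [-13]
S = H·P̄·Hᵀ + R = [201]
K = P̄·Hᵀ·S⁻¹ = [-56/201; -8/67; 50/201]
x' = x̄ + K·y = [-277/201, -231/67, -248/201]
P' = (I − K·H)·P̄ = [1688/201 -180/67 -416/201; -180/67 2019/67 1338/67; -416/201 1338/67 2726/201]

x' = [-277/201, -231/67, -248/201]
P' = [1688/201 -180/67 -416/201; -180/67 2019/67 1338/67; -416/201 1338/67 2726/201]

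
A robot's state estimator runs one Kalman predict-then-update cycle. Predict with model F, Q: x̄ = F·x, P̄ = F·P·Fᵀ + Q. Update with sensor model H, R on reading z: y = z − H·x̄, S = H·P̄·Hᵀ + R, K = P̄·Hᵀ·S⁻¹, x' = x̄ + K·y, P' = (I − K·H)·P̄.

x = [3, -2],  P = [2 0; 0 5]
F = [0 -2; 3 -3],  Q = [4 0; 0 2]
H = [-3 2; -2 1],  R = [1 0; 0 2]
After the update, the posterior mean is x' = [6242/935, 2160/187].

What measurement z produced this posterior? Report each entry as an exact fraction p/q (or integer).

z = [3, -2]

x̄ = F·x = [4, 15]
P̄ = F·P·Fᵀ + Q = [24 30; 30 65]
S = H·P̄·Hᵀ + R = [117 64; 64 43]
K = P̄·Hᵀ·S⁻¹ = [636/935 -1338/935; 280/187 -395/187]
x' − x̄ = [2502/935, -645/187] = K·y
y = (KᵀK)⁻¹·Kᵀ·(x' − x̄) = [-15, -9]
z = y + H·x̄ = [-15, -9] + [18, 7] = [3, -2]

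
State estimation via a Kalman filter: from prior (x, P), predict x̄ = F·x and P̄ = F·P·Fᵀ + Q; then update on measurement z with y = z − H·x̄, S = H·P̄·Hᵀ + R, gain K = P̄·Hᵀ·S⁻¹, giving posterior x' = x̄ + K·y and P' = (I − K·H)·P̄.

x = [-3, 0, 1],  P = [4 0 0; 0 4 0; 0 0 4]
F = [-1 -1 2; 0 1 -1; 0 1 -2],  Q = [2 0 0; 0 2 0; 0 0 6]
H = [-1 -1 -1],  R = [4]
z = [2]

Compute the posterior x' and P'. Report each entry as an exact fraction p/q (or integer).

x̄ = F·x = [5, -1, -2]
P̄ = F·P·Fᵀ + Q = [26 -12 -20; -12 10 12; -20 12 26]
y = z − H·x̄ = [4]
S = H·P̄·Hᵀ + R = [26]
K = P̄·Hᵀ·S⁻¹ = [3/13; -5/13; -9/13]
x' = x̄ + K·y = [77/13, -33/13, -62/13]
P' = (I − K·H)·P̄ = [320/13 -126/13 -206/13; -126/13 80/13 66/13; -206/13 66/13 176/13]

x' = [77/13, -33/13, -62/13]
P' = [320/13 -126/13 -206/13; -126/13 80/13 66/13; -206/13 66/13 176/13]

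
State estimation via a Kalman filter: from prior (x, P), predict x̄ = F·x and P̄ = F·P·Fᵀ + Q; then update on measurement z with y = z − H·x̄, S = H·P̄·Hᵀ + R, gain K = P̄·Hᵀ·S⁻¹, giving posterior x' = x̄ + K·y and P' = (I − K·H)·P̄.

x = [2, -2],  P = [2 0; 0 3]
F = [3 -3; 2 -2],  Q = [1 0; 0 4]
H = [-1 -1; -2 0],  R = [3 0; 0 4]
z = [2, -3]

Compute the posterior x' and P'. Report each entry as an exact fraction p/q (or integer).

x̄ = F·x = [12, 8]
P̄ = F·P·Fᵀ + Q = [46 30; 30 24]
y = z − H·x̄ = [22, 21]
S = H·P̄·Hᵀ + R = [133 152; 152 188]
K = P̄·Hᵀ·S⁻¹ = [-4/25 -9/25; -258/475 3/25]
x' = x̄ + K·y = [23/25, -679/475]
P' = (I − K·H)·P̄ = [18/25 -6/25; -6/25 888/475]

x' = [23/25, -679/475]
P' = [18/25 -6/25; -6/25 888/475]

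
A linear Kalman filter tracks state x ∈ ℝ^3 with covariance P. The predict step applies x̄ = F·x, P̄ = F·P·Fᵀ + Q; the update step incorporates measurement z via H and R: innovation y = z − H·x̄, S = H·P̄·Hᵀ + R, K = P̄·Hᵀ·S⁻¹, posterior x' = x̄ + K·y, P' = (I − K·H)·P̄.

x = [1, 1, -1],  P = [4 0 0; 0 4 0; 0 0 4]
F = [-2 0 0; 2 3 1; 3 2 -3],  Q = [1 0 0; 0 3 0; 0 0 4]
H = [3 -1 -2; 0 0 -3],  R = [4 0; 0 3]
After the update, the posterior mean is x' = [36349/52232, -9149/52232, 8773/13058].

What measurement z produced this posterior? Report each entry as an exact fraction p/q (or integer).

x̄ = F·x = [-2, 4, 8]
P̄ = F·P·Fᵀ + Q = [17 -16 -24; -16 59 36; -24 36 92]
S = H·P̄·Hᵀ + R = [1112 876; 876 831]
K = P̄·Hᵀ·S⁻¹ = [10831/52232 -1723/13058; -18047/52232 3059/13058; -73/13058 -2130/6529]
x' − x̄ = [140813/52232, -218077/52232, -95691/13058] = K·y
y = (KᵀK)⁻¹·Kᵀ·(x' − x̄) = [27, 22]
z = y + H·x̄ = [27, 22] + [-26, -24] = [1, -2]

z = [1, -2]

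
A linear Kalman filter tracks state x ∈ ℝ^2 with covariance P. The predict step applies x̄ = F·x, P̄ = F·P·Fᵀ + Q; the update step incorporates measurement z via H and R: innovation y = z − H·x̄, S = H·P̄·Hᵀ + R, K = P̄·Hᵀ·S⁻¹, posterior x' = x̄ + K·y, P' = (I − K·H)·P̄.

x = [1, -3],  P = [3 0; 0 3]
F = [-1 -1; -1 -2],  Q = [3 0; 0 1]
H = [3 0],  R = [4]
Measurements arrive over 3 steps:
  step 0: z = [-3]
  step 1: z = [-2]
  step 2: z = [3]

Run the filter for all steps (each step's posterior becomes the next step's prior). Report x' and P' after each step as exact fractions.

step 0: x̄ = F·x = [2, 5]
step 0: P̄ = F·P·Fᵀ + Q = [9 9; 9 16]
step 0: y = z − H·x̄ = [-9]
step 0: S = H·P̄·Hᵀ + R = [85]
step 0: K = P̄·Hᵀ·S⁻¹ = [27/85; 27/85]
step 0: x' = x̄ + K·y = [-73/85, 182/85]
step 0: P' = (I − K·H)·P̄ = [36/85 36/85; 36/85 631/85]
step 1: x̄ = F·x = [-109/85, -291/85]
step 1: P̄ = F·P·Fᵀ + Q = [994/85 1406/85; 1406/85 2789/85]
step 1: y = z − H·x̄ = [157/85]
step 1: S = H·P̄·Hᵀ + R = [9286/85]
step 1: K = P̄·Hᵀ·S⁻¹ = [1491/4643; 2109/4643]
step 1: x' = x̄ + K·y = [-3200/4643, -12000/4643]
step 1: P' = (I − K·H)·P̄ = [1988/4643 2812/4643; 2812/4643 47689/4643]
step 2: x̄ = F·x = [15200/4643, 27200/4643]
step 2: P̄ = F·P·Fᵀ + Q = [69230/4643 105802/4643; 105802/4643 208635/4643]
step 2: y = z − H·x̄ = [-31671/4643]
step 2: S = H·P̄·Hᵀ + R = [641642/4643]
step 2: K = P̄·Hᵀ·S⁻¹ = [103845/320821; 158703/320821]
step 2: x' = x̄ + K·y = [341935/320821, 796909/320821]
step 2: P' = (I − K·H)·P̄ = [138460/320821 211604/320821; 211604/320821 3566919/320821]

step 0: x' = [-73/85, 182/85], P' = [36/85 36/85; 36/85 631/85]
step 1: x' = [-3200/4643, -12000/4643], P' = [1988/4643 2812/4643; 2812/4643 47689/4643]
step 2: x' = [341935/320821, 796909/320821], P' = [138460/320821 211604/320821; 211604/320821 3566919/320821]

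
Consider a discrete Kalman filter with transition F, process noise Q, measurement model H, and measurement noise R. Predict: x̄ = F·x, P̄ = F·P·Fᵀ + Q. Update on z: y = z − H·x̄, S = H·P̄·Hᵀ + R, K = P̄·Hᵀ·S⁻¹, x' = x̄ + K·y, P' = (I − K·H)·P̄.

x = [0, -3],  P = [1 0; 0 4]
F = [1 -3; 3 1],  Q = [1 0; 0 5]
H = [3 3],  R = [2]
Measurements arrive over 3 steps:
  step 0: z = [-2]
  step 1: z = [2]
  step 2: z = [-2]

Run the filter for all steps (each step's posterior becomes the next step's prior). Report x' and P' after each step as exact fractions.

step 0: x̄ = F·x = [9, -3]
step 0: P̄ = F·P·Fᵀ + Q = [38 -9; -9 18]
step 0: y = z − H·x̄ = [-20]
step 0: S = H·P̄·Hᵀ + R = [344]
step 0: K = P̄·Hᵀ·S⁻¹ = [87/344; 27/344]
step 0: x' = x̄ + K·y = [339/86, -393/86]
step 0: P' = (I − K·H)·P̄ = [5503/344 -5445/344; -5445/344 5463/344]
step 1: x̄ = F·x = [759/43, 312/43]
step 1: P̄ = F·P·Fᵀ + Q = [21921/86 5460/43; 5460/43 3005/43]
step 1: y = z − H·x̄ = [-3127/43]
step 1: S = H·P̄·Hᵀ + R = [448111/86]
step 1: K = P̄·Hᵀ·S⁻¹ = [98523/448111; 50790/448111]
step 1: x' = x̄ + K·y = [744996/448111, -442086/448111]
step 1: P' = (I − K·H)·P̄ = [1351857/448111 -1286175/448111; -1286175/448111 1320035/448111]
step 2: x̄ = F·x = [2071254/448111, 1792902/448111]
step 2: P̄ = F·P·Fᵀ + Q = [21397333/448111 10384866/448111; 10384866/448111 8010253/448111]
step 2: y = z − H·x̄ = [-12488690/448111]
step 2: S = H·P̄·Hᵀ + R = [452492084/448111]
step 2: K = P̄·Hᵀ·S⁻¹ = [95346597/452492084; 55185357/452492084]
step 2: x' = x̄ + K·y = [-282885327/226246042, 136217529/226246042]
step 2: P' = (I − K·H)·P̄ = [1319204933/452492084 -1255640535/452492084; -1255640535/452492084 1292430773/452492084]

step 0: x' = [339/86, -393/86], P' = [5503/344 -5445/344; -5445/344 5463/344]
step 1: x' = [744996/448111, -442086/448111], P' = [1351857/448111 -1286175/448111; -1286175/448111 1320035/448111]
step 2: x' = [-282885327/226246042, 136217529/226246042], P' = [1319204933/452492084 -1255640535/452492084; -1255640535/452492084 1292430773/452492084]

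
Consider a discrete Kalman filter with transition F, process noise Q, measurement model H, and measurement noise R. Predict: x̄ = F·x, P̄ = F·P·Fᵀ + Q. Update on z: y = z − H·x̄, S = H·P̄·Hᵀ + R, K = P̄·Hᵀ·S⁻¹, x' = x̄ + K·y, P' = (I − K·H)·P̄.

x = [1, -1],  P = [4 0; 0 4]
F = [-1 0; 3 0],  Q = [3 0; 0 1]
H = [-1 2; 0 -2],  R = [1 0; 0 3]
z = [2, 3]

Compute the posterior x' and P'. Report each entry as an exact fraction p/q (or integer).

x̄ = F·x = [-1, 3]
P̄ = F·P·Fᵀ + Q = [7 -12; -12 37]
y = z − H·x̄ = [-5, 9]
S = H·P̄·Hᵀ + R = [204 -172; -172 151]
K = P̄·Hᵀ·S⁻¹ = [-553/1220 -109/305; 129/610 -76/305]
x' = x̄ + K·y = [-39/20, -3/10]
P' = (I − K·H)·P̄ = [1861/1220 327/610; 327/610 114/305]

x' = [-39/20, -3/10]
P' = [1861/1220 327/610; 327/610 114/305]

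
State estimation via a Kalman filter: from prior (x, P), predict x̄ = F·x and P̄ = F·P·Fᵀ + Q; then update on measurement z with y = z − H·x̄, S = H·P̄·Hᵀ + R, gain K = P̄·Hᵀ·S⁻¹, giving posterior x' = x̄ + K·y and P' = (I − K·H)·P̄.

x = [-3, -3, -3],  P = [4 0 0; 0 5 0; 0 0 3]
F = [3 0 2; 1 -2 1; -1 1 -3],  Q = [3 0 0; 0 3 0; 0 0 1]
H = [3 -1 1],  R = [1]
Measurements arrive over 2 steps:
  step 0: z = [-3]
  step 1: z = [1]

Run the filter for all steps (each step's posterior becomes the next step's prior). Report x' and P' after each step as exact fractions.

step 0: x' = [-54/19, 11/95, 105/19], P' = [234/19 335/19 -360/19; 335/19 8549/285 -435/19; -360/19 -435/19 643/19]
step 1: x' = [275180/92727, -106913/92727, -840628/92727], P' = [1829815/92727 1197368/92727 -4287767/92727; 1197368/92727 1070323/92727 -2556994/92727; -4287767/92727 -2556994/92727 10350796/92727]

step 0: x̄ = F·x = [-15, 0, 9]
step 0: P̄ = F·P·Fᵀ + Q = [51 18 -30; 18 30 -23; -30 -23 37]
step 0: y = z − H·x̄ = [33]
step 0: S = H·P̄·Hᵀ + R = [285]
step 0: K = P̄·Hᵀ·S⁻¹ = [7/19; 1/285; -2/19]
step 0: x' = x̄ + K·y = [-54/19, 11/95, 105/19]
step 0: P' = (I − K·H)·P̄ = [234/19 335/19 -360/19; 335/19 8549/285 -435/19; -360/19 -435/19 643/19]
step 1: x̄ = F·x = [48/19, 233/95, -1294/95]
step 1: P̄ = F·P·Fᵀ + Q = [415/19 -82/19 -465/19; -82/19 43406/285 -58543/285; -465/19 -58543/285 95849/285]
step 1: y = z − H·x̄ = [902/95]
step 1: S = H·P̄·Hᵀ + R = [92727/95]
step 1: K = P̄·Hᵀ·S⁻¹ = [4310/92727; -35213/92727; 44489/92727]
step 1: x' = x̄ + K·y = [275180/92727, -106913/92727, -840628/92727]
step 1: P' = (I − K·H)·P̄ = [1829815/92727 1197368/92727 -4287767/92727; 1197368/92727 1070323/92727 -2556994/92727; -4287767/92727 -2556994/92727 10350796/92727]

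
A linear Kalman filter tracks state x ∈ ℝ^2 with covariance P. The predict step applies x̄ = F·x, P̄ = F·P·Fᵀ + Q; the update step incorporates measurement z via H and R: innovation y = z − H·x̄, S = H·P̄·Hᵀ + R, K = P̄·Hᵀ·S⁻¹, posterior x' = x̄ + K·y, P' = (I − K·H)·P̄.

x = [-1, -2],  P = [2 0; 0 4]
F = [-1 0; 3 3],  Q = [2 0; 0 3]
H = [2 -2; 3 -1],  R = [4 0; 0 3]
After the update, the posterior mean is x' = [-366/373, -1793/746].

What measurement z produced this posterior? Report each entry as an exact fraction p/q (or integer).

z = [3, -1]

x̄ = F·x = [1, -9]
P̄ = F·P·Fᵀ + Q = [4 -6; -6 57]
S = H·P̄·Hᵀ + R = [296 186; 186 132]
K = P̄·Hᵀ·S⁻¹ = [-59/373 134/373; -447/746 103/373]
x' − x̄ = [-739/373, 4921/746] = K·y
y = (KᵀK)⁻¹·Kᵀ·(x' − x̄) = [-17, -13]
z = y + H·x̄ = [-17, -13] + [20, 12] = [3, -1]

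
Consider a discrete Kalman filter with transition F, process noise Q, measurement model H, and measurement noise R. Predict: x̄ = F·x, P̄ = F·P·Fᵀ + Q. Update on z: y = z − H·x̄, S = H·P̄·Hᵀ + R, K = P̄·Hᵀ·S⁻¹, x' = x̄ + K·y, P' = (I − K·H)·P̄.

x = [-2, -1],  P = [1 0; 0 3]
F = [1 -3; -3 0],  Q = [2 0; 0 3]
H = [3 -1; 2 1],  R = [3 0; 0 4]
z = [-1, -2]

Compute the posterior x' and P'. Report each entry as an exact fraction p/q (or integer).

x' = [-1553/3449, 688/3449]
P' = [939/3449 690/3449; 690/3449 5664/3449]

x̄ = F·x = [1, 6]
P̄ = F·P·Fᵀ + Q = [30 -3; -3 12]
y = z − H·x̄ = [2, -10]
S = H·P̄·Hᵀ + R = [303 165; 165 124]
K = P̄·Hᵀ·S⁻¹ = [709/3449 642/3449; -1198/3449 1761/3449]
x' = x̄ + K·y = [-1553/3449, 688/3449]
P' = (I − K·H)·P̄ = [939/3449 690/3449; 690/3449 5664/3449]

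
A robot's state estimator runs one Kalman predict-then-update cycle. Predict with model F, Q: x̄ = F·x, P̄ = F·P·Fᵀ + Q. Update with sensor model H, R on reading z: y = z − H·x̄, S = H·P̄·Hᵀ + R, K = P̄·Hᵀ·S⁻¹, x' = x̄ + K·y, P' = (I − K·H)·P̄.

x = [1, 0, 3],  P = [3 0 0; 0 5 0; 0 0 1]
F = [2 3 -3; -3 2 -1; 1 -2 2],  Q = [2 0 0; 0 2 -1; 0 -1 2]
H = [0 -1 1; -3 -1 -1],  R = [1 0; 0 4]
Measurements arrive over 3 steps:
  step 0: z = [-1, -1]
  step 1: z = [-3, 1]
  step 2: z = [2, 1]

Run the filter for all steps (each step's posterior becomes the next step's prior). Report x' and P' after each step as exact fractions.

step 0: x̄ = F·x = [-7, -6, 7]
step 0: P̄ = F·P·Fᵀ + Q = [68 15 -30; 15 50 -32; -30 -32 29]
step 0: y = z − H·x̄ = [-14, -21]
step 0: S = H·P̄·Hᵀ + R = [144 156; 156 541]
step 0: K = P̄·Hᵀ·S⁻¹ = [571/5952 -187/496; -557/864 5/72; 18493/53568 323/4464]
step 0: x' = x̄ + K·y = [-1267/2976, 677/432, 17339/26784]
step 0: P' = (I − K·H)·P̄ = [2105/1984 -85/96 -4699/5952; -85/96 653/432 749/864; -4699/5952 749/864 64931/53568]
step 1: x̄ = F·x = [17033/8928, 1867/496, -60673/26784]
step 1: P̄ = F·P·Fᵀ + Q = [83339/5952 -2541/992 -66451/17856; -2541/992 10529/496 -8937/992; -66451/17856 -8937/992 396635/53568]
step 1: y = z − H·x̄ = [81139/26784, 110113/13392]
step 1: S = H·P̄·Hᵀ + R = [2552531/53568 463457/26784; 463457/26784 1378475/13392]
step 1: K = P̄·Hᵀ·S⁻¹ = [26715603/246700103 -90107715/246700103; -162520334/246700103 16453126/246700103; 78665869/246700103 17380040/246700103]
step 1: x' = x̄ + K·y = [-189301664/246700103, 571553156/246700103, -177629507/246700103]
step 1: P' = (I − K·H)·P̄ = [266369435/246700103 -232696524/246700103 -205980921/246700103; -232696524/246700103 397398701/246700103 234878367/246700103; -205980921/246700103 234878367/246700103 313544236/246700103]
step 2: x̄ = F·x = [1868944661/246700103, 1888640811/246700103, -1687666990/246700103]
step 2: P̄ = F·P·Fᵀ + Q = [3408966537/246700103 -665480826/246700103 -887662745/246700103; -665480826/246700103 5410823455/246700103 -2272927227/246700103; -887662745/246700103 -2272927227/246700103 1831376865/246700103]
step 2: y = z − H·x̄ = [4069708007/246700103, 6054507907/246700103]
step 2: S = H·P̄·Hᵀ + R = [12034754877/246700103 4245992347/246700103; 4245992347/246700103 25044983685/246700103]
step 2: K = P̄·Hᵀ·S⁻¹ = [126729412955/1148689380712 -419307263429/1148689380712; -95051037830/143586172589 9570339796/143586172589; 363236094387/1148689380712 80808710715/1148689380712]
step 2: x' = x̄ + K·y = [251093227069/574344690356, -233901670953/143586172589, 58606927589/574344690356]
step 2: P' = (I − K·H)·P̄ = [1244554549843/1148689380712 -136447750548/143586172589 -964852591429/1148689380712; -136447750548/143586172589 233056465145/143586172589 138005427315/143586172589; -964852591429/1148689380712 138005427315/143586172589 1467279512907/1148689380712]

step 0: x' = [-1267/2976, 677/432, 17339/26784], P' = [2105/1984 -85/96 -4699/5952; -85/96 653/432 749/864; -4699/5952 749/864 64931/53568]
step 1: x' = [-189301664/246700103, 571553156/246700103, -177629507/246700103], P' = [266369435/246700103 -232696524/246700103 -205980921/246700103; -232696524/246700103 397398701/246700103 234878367/246700103; -205980921/246700103 234878367/246700103 313544236/246700103]
step 2: x' = [251093227069/574344690356, -233901670953/143586172589, 58606927589/574344690356], P' = [1244554549843/1148689380712 -136447750548/143586172589 -964852591429/1148689380712; -136447750548/143586172589 233056465145/143586172589 138005427315/143586172589; -964852591429/1148689380712 138005427315/143586172589 1467279512907/1148689380712]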